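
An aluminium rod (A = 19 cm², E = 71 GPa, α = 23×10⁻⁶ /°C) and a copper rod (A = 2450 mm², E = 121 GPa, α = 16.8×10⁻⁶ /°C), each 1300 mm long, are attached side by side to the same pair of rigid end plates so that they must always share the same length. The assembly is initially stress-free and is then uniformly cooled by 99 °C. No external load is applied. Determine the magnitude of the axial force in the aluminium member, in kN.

P ≈ 56.9 kN (tensile in the aluminium)

Both members must finish at the same length. With the larger α, the aluminium tends to over-contract; the plates restrain it, putting the aluminium in tension and the copper in compression. With no external load the two internal forces are equal and opposite, magnitude P.
Compatibility of the two members (thermal + elastic change equal): (α₁ − α₂)ΔT = P·[1/(A₁E₁) + 1/(A₂E₂)].
|α₁ − α₂|·ΔT = 6.2×10⁻⁶ × 99 = 0.0006138.
1/(A₁E₁) + 1/(A₂E₂) = 1/(1900×71×10³) + 1/(2450×121×10³) = 1.079×10⁻⁸ N⁻¹.
P = 0.0006138 / 1.079×10⁻⁸ = 56910 N = 56.91 kN.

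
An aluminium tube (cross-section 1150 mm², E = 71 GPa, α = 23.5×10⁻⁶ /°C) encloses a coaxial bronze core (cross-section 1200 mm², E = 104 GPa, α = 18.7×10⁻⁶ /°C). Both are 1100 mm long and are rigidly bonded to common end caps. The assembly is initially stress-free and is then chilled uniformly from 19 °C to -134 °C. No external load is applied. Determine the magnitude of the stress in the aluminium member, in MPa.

σ ≈ 31.5 MPa (tensile)

Equilibrium of a rigid end plate with no external load gives equal and opposite internal forces ±P in the two members. Since α_{aluminium} > α_{bronze}, cooling drives the aluminium into tension and the bronze into compression.
Equating the net (thermal + elastic) strains gives |α₁ − α₂|·ΔT = P·[1/(A₁E₁) + 1/(A₂E₂)].
|α₁ − α₂|·ΔT = 4.8×10⁻⁶ × 153 = 0.0007344.
1/(A₁E₁) + 1/(A₂E₂) = 1/(1150×71×10³) + 1/(1200×104×10³) = 2.026×10⁻⁸ N⁻¹.
So P = 0.0007344 / 2.026×10⁻⁸ = 36.25 kN.
σ_{aluminium} = P/A₁ = 36250/1150 = 31.52 MPa, tensile.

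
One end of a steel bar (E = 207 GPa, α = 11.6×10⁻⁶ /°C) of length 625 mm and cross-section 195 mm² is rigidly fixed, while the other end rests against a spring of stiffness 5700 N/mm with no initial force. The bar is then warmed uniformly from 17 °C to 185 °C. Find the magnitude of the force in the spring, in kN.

Free thermal expansion: δ_free = αΔT L = 11.6×10⁻⁶ × 168 × 625 = 1.218 mm.
With a force P in the spring, the elastic change of the bar is PL/(AE) and that of the spring is P/k; compatibility requires their sum to equal δ_free.
So P = δ_free / [L/(AE) + 1/k] = 1.218 / [ 625/(195×207×10³) + 1/(5700) ].
P = 1.218 / 0.0001909 = 6380 N.

P ≈ 6.38 kN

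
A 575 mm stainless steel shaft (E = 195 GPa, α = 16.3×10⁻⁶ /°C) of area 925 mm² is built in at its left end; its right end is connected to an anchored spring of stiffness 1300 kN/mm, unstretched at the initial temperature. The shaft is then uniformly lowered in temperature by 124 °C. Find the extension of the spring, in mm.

δ ≈ 0.226 mm

Free thermal contraction: δ_free = αΔT L = 16.3×10⁻⁶ × 124 × 575 = 1.162 mm.
With a force P in the spring, the elastic change of the shaft is PL/(AE) and that of the spring is P/k; compatibility requires their sum to equal δ_free.
P [ L/(AE) + 1/k ] = δ_free → P [ 575/(925×195×10³) + 1/(1300×10³) ] = 1.162.
P = 1.162 / 3.957×10⁻⁶ = 293700 N.
Spring extension = P/k = 293700/(1300×10³) = 0.2259 mm.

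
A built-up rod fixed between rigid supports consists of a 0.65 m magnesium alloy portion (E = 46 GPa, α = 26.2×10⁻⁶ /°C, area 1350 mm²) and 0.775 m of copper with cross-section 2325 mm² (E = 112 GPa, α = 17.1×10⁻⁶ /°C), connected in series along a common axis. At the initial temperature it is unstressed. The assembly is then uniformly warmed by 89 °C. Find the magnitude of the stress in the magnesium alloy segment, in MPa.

With the walls removed the bar would change length by δ_free = Σ αᵢΔT Lᵢ = 26.2×10⁻⁶×89×650 + 17.1×10⁻⁶×89×775 = 2.695 mm.
The rigid supports impose zero overall length change; the single axial force P common to all segments must satisfy P Σ Lᵢ/(AᵢEᵢ) = δ_free.
Σ Lᵢ/(AᵢEᵢ) = 650/(1350×46×10³) + 775/(2325×112×10³) = 1.344×10⁻⁵ mm/N.
Hence P = δ_free / Σ(L/AE) = 2.695/1.344×10⁻⁵ = 200.5 kN (compressive).
σ_{magnesium alloy} = P / A = 200500 / 1350 = 148.5 MPa.

σ ≈ 149 MPa (compressive)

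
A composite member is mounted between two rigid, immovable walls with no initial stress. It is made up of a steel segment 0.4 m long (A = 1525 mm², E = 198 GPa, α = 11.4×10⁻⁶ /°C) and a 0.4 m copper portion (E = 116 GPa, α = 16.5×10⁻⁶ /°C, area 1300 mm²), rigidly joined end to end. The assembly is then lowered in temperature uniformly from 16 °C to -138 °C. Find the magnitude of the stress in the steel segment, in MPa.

If the supports were absent, the total length change would be Σ αᵢΔT Lᵢ = 11.4×10⁻⁶×154×400 + 16.5×10⁻⁶×154×400 = 1.719 mm.
The walls prevent any net length change, so an axial force P (same in every segment) develops. Compatibility: P · Σ Lᵢ/(AᵢEᵢ) = δ_free.
Σ Lᵢ/(AᵢEᵢ) = 400/(1525×198×10³) + 400/(1300×116×10³) = 3.977×10⁻⁶ mm/N.
P = 1.719 / 3.977×10⁻⁶ = 432100 N = 432.1 kN, tensile.
σ_{steel} = P / A = 432100 / 1525 = 283.4 MPa.

σ ≈ 283 MPa (tensile)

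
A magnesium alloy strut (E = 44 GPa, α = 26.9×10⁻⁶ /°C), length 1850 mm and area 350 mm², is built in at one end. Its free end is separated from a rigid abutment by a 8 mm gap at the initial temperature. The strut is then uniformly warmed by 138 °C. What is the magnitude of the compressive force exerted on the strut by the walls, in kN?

If the wall were absent the strut would grow by αΔT L = 26.9×10⁻⁶ × 138 × 1850 = 6.868 mm.
This is smaller than the 8 mm clearance, so the strut expands freely without reaching the stop — the stress is zero.

P ≈ 0 kN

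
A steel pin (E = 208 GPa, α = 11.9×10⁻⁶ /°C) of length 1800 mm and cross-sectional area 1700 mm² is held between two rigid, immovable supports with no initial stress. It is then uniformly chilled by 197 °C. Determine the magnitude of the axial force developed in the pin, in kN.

P ≈ 829 kN (tensile)

With zero net strain, σ = E·αΔT = 208 GPa × 11.9×10⁻⁶ × 197 = 487.6 MPa.
Axial force P = σA = 487.6 × 1700 = 828900 N = 828.9 kN, tensile.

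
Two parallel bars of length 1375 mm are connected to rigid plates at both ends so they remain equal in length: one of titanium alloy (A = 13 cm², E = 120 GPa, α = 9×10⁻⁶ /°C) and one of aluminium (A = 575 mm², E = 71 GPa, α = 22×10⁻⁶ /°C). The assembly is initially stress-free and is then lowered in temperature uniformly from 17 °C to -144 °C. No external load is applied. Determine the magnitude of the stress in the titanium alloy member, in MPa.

σ ≈ 52.1 MPa (compressive)

The aluminium has the larger α, so on cooling it would change length more than the titanium alloy if both were free. The rigid plates force a common final length, so the aluminium is put into tension and the titanium alloy into compression, with equal and opposite forces P (no external load).
Equating the net (thermal + elastic) strains gives |α₁ − α₂|·ΔT = P·[1/(A₁E₁) + 1/(A₂E₂)].
|α₁ − α₂|·ΔT = 13×10⁻⁶ × 161 = 0.002093.
1/(A₁E₁) + 1/(A₂E₂) = 1/(1300×120×10³) + 1/(575×71×10³) = 3.091×10⁻⁸ N⁻¹.
P = 0.002093 / 3.091×10⁻⁸ = 67720 N = 67.72 kN.
σ_{titanium alloy} = P/A₁ = 67720/1300 = 52.1 MPa, compressive.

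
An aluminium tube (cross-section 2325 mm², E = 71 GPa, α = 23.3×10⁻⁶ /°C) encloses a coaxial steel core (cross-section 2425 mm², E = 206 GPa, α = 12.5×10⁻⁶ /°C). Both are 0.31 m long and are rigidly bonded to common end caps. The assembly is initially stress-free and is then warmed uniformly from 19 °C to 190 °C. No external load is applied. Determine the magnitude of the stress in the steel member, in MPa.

σ ≈ 94.5 MPa (tensile)

Both members must finish at the same length. With the larger α, the aluminium tends to over-expand; the plates restrain it, putting the aluminium in compression and the steel in tension. With no external load the two internal forces are equal and opposite, magnitude P.
Compatibility of the two members (thermal + elastic change equal): (α₁ − α₂)ΔT = P·[1/(A₁E₁) + 1/(A₂E₂)].
|α₁ − α₂|·ΔT = 10.8×10⁻⁶ × 171 = 0.001847.
1/(A₁E₁) + 1/(A₂E₂) = 1/(2325×71×10³) + 1/(2425×206×10³) = 8.06×10⁻⁹ N⁻¹.
So P = 0.001847 / 8.06×10⁻⁹ = 229.1 kN.
σ_{steel} = P/A₂ = 229100/2425 = 94.49 MPa, tensile.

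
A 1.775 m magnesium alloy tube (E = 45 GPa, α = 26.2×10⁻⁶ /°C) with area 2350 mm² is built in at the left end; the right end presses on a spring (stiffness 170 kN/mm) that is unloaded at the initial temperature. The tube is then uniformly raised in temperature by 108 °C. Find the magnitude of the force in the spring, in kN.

P ≈ 222 kN

If the spring were absent the tube would lengthen by αΔT L = 26.2×10⁻⁶ × 108 × 1775 = 5.023 mm.
With a force P in the spring, the elastic change of the tube is PL/(AE) and that of the spring is P/k; compatibility requires their sum to equal δ_free.
P [ L/(AE) + 1/k ] = δ_free → P [ 1775/(2350×45×10³) + 1/(170×10³) ] = 5.023.
P = 5.023 / 2.267×10⁻⁵ = 221600 N.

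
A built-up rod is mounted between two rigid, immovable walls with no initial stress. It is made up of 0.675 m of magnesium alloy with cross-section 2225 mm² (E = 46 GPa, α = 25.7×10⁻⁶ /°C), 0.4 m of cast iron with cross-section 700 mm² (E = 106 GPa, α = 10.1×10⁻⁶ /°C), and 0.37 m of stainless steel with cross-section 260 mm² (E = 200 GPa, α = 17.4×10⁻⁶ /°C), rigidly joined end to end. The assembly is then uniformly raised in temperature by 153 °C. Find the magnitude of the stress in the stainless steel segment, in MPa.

With the walls removed the bar would change length by δ_free = Σ αᵢΔT Lᵢ = 25.7×10⁻⁶×153×675 + 10.1×10⁻⁶×153×400 + 17.4×10⁻⁶×153×370 = 4.257 mm.
The rigid supports impose zero overall length change; the single axial force P common to all segments must satisfy P Σ Lᵢ/(AᵢEᵢ) = δ_free.
The series flexibility is Σ Lᵢ/(AᵢEᵢ) = 675/(2225×46×10³) + 400/(700×106×10³) + 370/(260×200×10³) = 1.91×10⁻⁵ mm/N.
P = 4.257 / 1.91×10⁻⁵ = 222900 N = 222.9 kN, compressive.
σ_{stainless steel} = P / A = 222900 / 260 = 857.2 MPa.

σ ≈ 857 MPa (compressive)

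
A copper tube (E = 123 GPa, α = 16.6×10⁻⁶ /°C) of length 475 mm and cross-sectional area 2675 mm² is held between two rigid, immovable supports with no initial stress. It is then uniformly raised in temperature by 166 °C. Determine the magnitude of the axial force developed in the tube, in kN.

P ≈ 907 kN (compressive)

Full restraint means ε = 0, so the stress is σ = EαΔT = 123×10³ × 16.6×10⁻⁶ × 166 = 338.9 MPa.
Axial force P = σA = 338.9 × 2675 = 906700 N = 906.7 kN, compressive.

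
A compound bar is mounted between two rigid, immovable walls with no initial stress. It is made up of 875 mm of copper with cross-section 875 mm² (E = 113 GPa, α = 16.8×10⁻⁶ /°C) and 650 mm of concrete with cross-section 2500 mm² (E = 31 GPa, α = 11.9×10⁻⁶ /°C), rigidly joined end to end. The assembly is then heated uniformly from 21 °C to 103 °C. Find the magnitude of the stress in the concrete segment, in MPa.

σ ≈ 42.7 MPa (compressive)

With the walls removed the bar would change length by δ_free = Σ αᵢΔT Lᵢ = 16.8×10⁻⁶×82×875 + 11.9×10⁻⁶×82×650 = 1.84 mm.
Since the ends are fixed, an axial force P builds up, equal in every segment, with P · Σ Lᵢ/(AᵢEᵢ) = δ_free.
Σ Lᵢ/(AᵢEᵢ) = 875/(875×113×10³) + 650/(2500×31×10³) = 1.724×10⁻⁵ mm/N.
Hence P = δ_free / Σ(L/AE) = 1.84/1.724×10⁻⁵ = 106.7 kN (compressive).
σ_{concrete} = P / A = 106700 / 2500 = 42.69 MPa.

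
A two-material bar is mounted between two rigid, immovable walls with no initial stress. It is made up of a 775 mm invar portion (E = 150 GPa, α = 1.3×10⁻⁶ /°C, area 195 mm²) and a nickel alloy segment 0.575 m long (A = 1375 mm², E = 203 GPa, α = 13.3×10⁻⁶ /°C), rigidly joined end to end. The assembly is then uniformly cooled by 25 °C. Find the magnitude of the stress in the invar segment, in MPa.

Free thermal contraction of the whole bar: Σ αᵢΔT Lᵢ = 1.3×10⁻⁶×25×775 + 13.3×10⁻⁶×25×575 = 0.2164 mm.
Since the ends are fixed, an axial force P builds up, equal in every segment, with P · Σ Lᵢ/(AᵢEᵢ) = δ_free.
Σ Lᵢ/(AᵢEᵢ) = 775/(195×150×10³) + 575/(1375×203×10³) = 2.856×10⁻⁵ mm/N.
So P = 0.2164 / 2.856×10⁻⁵ = 7.577 kN, tensile.
σ_{invar} = P / A = 7577 / 195 = 38.86 MPa.

σ ≈ 38.9 MPa (tensile)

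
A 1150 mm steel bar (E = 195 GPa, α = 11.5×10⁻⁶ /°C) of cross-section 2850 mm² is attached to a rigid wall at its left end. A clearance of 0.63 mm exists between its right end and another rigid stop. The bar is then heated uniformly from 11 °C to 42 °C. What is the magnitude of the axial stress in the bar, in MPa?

σ ≈ 0 MPa

If the wall were absent the bar would grow by αΔT L = 11.5×10⁻⁶ × 31 × 1150 = 0.41 mm.
Since δ_free = 0.41 mm is less than the 0.63 mm gap, the bar never touches the wall. No axial force develops.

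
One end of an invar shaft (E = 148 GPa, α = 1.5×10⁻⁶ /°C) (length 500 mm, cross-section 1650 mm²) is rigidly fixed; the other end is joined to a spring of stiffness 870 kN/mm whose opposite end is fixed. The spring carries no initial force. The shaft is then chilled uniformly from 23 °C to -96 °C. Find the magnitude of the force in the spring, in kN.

Free thermal contraction: δ_free = αΔT L = 1.5×10⁻⁶ × 119 × 500 = 0.08925 mm.
Let P be the tensile force in the spring. The shaft extends elastically by PL/(AE) and the spring stretches by P/k; together these equal δ_free.
P [ L/(AE) + 1/k ] = δ_free → P [ 500/(1650×148×10³) + 1/(870×10³) ] = 0.08925.
P = 0.08925 / 3.197×10⁻⁶ = 27920 N.

P ≈ 27.9 kN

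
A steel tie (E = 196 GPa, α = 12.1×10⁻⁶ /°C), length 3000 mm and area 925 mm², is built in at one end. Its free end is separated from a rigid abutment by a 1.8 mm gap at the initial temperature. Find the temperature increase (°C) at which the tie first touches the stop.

Contact occurs when the free expansion equals the gap: αΔT L = 1.8 mm.
So ΔT = g/(αL) = 1.8/(12.1×10⁻⁶ × 3000) = 49.59 °C.

ΔT ≈ 49.6 °C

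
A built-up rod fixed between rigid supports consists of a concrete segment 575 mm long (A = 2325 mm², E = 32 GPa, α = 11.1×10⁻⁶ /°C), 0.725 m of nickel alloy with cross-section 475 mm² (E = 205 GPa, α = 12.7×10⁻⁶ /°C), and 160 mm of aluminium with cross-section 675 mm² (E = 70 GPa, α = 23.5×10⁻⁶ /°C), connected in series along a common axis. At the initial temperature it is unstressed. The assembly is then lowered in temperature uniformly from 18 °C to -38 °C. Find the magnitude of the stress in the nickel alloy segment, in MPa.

With the walls removed the bar would change length by δ_free = Σ αᵢΔT Lᵢ = 11.1×10⁻⁶×56×575 + 12.7×10⁻⁶×56×725 + 23.5×10⁻⁶×56×160 = 1.084 mm.
Since the ends are fixed, an axial force P builds up, equal in every segment, with P · Σ Lᵢ/(AᵢEᵢ) = δ_free.
Σ Lᵢ/(AᵢEᵢ) = 575/(2325×32×10³) + 725/(475×205×10³) + 160/(675×70×10³) = 1.856×10⁻⁵ mm/N.
So P = 1.084 / 1.856×10⁻⁵ = 58.38 kN, tensile.
σ_{nickel alloy} = P / A = 58380 / 475 = 122.9 MPa.

σ ≈ 123 MPa (tensile)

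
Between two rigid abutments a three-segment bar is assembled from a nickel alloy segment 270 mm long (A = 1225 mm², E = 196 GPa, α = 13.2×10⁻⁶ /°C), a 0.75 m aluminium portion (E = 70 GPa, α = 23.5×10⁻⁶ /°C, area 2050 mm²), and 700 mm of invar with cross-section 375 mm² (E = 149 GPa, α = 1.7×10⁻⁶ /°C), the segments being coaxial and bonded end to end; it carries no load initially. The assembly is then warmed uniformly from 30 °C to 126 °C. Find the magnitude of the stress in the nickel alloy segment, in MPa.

Free thermal expansion of the whole bar: Σ αᵢΔT Lᵢ = 13.2×10⁻⁶×96×270 + 23.5×10⁻⁶×96×750 + 1.7×10⁻⁶×96×700 = 2.148 mm.
The walls prevent any net length change, so an axial force P (same in every segment) develops. Compatibility: P · Σ Lᵢ/(AᵢEᵢ) = δ_free.
The series flexibility is Σ Lᵢ/(AᵢEᵢ) = 270/(1225×196×10³) + 750/(2050×70×10³) + 700/(375×149×10³) = 1.888×10⁻⁵ mm/N.
So P = 2.148 / 1.888×10⁻⁵ = 113.8 kN, compressive.
σ_{nickel alloy} = P / A = 113800 / 1225 = 92.9 MPa.

σ ≈ 92.9 MPa (compressive)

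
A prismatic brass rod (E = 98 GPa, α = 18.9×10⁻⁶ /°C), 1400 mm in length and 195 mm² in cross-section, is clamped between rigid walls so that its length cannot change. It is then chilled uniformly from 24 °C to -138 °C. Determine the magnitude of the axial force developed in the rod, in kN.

P ≈ 58.5 kN (tensile)

Full restraint means ε = 0, so the stress is σ = EαΔT = 98×10³ × 18.9×10⁻⁶ × 162 = 300.1 MPa.
Then P = σA = 300.1 × 195 mm² = 58.51 kN, tensile.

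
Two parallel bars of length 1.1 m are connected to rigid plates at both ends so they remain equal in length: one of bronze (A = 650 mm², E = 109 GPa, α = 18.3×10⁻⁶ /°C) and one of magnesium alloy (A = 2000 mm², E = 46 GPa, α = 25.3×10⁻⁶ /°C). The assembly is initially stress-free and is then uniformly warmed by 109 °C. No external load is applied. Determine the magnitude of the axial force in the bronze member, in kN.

P ≈ 30.5 kN (tensile in the bronze)

Both members must finish at the same length. With the larger α, the magnesium alloy tends to over-expand; the plates restrain it, putting the magnesium alloy in compression and the bronze in tension. With no external load the two internal forces are equal and opposite, magnitude P.
Setting the final lengths equal and cancelling L: (α₁ − α₂)ΔT = P/(A₁E₁) + P/(A₂E₂).
|α₁ − α₂|·ΔT = 7×10⁻⁶ × 109 = 0.000763.
1/(A₁E₁) + 1/(A₂E₂) = 1/(650×109×10³) + 1/(2000×46×10³) = 2.498×10⁻⁸ N⁻¹.
So P = 0.000763 / 2.498×10⁻⁸ = 30.54 kN.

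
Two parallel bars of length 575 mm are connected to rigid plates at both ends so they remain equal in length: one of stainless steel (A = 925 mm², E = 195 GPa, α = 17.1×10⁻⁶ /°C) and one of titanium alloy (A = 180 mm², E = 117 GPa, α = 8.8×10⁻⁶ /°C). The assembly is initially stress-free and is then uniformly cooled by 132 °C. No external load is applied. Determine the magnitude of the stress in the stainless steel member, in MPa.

σ ≈ 22.3 MPa (tensile)

Equilibrium of a rigid end plate with no external load gives equal and opposite internal forces ±P in the two members. Since α_{stainless steel} > α_{titanium alloy}, cooling drives the stainless steel into tension and the titanium alloy into compression.
Equating the net (thermal + elastic) strains gives |α₁ − α₂|·ΔT = P·[1/(A₁E₁) + 1/(A₂E₂)].
|α₁ − α₂|·ΔT = 8.3×10⁻⁶ × 132 = 0.001096.
1/(A₁E₁) + 1/(A₂E₂) = 1/(925×195×10³) + 1/(180×117×10³) = 5.303×10⁻⁸ N⁻¹.
P = 0.001096 / 5.303×10⁻⁸ = 20660 N = 20.66 kN.
σ_{stainless steel} = P/A₁ = 20660/925 = 22.34 MPa, tensile.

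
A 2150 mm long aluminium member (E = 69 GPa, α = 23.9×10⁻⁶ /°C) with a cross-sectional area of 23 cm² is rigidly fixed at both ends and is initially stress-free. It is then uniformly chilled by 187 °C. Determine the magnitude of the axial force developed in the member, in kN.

The ends cannot move, so σ = EαΔT = 69×10³ × 23.9×10⁻⁶ × 187 = 308.4 MPa.
Axial force P = σA = 308.4 × 2300 = 709300 N = 709.3 kN, tensile.

P ≈ 709 kN (tensile)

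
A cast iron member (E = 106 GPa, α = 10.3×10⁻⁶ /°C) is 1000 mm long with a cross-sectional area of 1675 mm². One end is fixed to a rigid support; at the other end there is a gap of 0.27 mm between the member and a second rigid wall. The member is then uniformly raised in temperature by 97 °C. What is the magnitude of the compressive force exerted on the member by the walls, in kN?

Free thermal elongation = αΔT L = 10.3×10⁻⁶ × 97 × 1000 = 0.9991 mm.
This exceeds the 0.27 mm gap, so the wall pushes back. The portion of expansion that must be recovered elastically is δ_free − gap = 0.9991 − 0.27 = 0.7291 mm.
So σ = E(δ_free − g)/L = 106×10³ × 0.7291/1000 = 77.28 MPa.
P = σA = 77.28 × 1675 = 129.5 kN.

P ≈ 129 kN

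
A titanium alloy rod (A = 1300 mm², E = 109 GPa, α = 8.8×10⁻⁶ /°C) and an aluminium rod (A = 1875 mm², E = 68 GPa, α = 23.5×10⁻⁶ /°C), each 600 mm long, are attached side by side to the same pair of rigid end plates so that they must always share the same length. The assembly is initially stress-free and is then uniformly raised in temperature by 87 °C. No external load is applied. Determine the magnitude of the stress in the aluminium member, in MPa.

σ ≈ 45.8 MPa (compressive)

Equilibrium of a rigid end plate with no external load gives equal and opposite internal forces ±P in the two members. Since α_{aluminium} > α_{titanium alloy}, heating drives the aluminium into compression and the titanium alloy into tension.
Compatibility of the two members (thermal + elastic change equal): (α₁ − α₂)ΔT = P·[1/(A₁E₁) + 1/(A₂E₂)].
|α₁ − α₂|·ΔT = 14.7×10⁻⁶ × 87 = 0.001279.
1/(A₁E₁) + 1/(A₂E₂) = 1/(1300×109×10³) + 1/(1875×68×10³) = 1.49×10⁻⁸ N⁻¹.
So P = 0.001279 / 1.49×10⁻⁸ = 85.83 kN.
σ_{aluminium} = P/A₂ = 85830/1875 = 45.78 MPa, compressive.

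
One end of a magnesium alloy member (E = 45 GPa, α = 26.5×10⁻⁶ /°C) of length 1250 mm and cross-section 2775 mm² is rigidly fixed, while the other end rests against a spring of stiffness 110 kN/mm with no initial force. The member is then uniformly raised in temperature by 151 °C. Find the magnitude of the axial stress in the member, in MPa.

σ ≈ 94.4 MPa (compressive)

Free thermal expansion: δ_free = αΔT L = 26.5×10⁻⁶ × 151 × 1250 = 5.002 mm.
With a force P in the spring, the elastic change of the member is PL/(AE) and that of the spring is P/k; compatibility requires their sum to equal δ_free.
P [ L/(AE) + 1/k ] = δ_free → P [ 1250/(2775×45×10³) + 1/(110×10³) ] = 5.002.
P = 5.002 / 1.91×10⁻⁵ = 261900 N.
σ = P/A = 261900/2775 = 94.37 MPa.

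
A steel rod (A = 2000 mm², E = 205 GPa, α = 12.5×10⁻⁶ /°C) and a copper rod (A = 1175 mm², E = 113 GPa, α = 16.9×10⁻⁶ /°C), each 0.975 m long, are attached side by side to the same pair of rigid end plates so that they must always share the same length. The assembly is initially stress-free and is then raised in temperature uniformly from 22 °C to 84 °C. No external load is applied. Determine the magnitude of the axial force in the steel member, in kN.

P ≈ 27.4 kN (tensile in the steel)

The copper has the larger α, so on heating it would change length more than the steel if both were free. The rigid plates force a common final length, so the copper is put into compression and the steel into tension, with equal and opposite forces P (no external load).
Equating the net (thermal + elastic) strains gives |α₁ − α₂|·ΔT = P·[1/(A₁E₁) + 1/(A₂E₂)].
|α₁ − α₂|·ΔT = 4.4×10⁻⁶ × 62 = 0.0002728.
1/(A₁E₁) + 1/(A₂E₂) = 1/(2000×205×10³) + 1/(1175×113×10³) = 9.971×10⁻⁹ N⁻¹.
P = 0.0002728 / 9.971×10⁻⁹ = 27360 N = 27.36 kN.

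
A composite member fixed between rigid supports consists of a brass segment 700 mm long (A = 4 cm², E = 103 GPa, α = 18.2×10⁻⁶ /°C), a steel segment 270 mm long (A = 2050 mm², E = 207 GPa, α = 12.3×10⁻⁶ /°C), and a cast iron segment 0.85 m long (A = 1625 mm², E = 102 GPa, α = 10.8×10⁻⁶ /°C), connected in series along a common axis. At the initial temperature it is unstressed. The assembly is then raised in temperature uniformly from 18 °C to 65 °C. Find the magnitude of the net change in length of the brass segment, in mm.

If the supports were absent, the total length change would be Σ αᵢΔT Lᵢ = 18.2×10⁻⁶×47×700 + 12.3×10⁻⁶×47×270 + 10.8×10⁻⁶×47×850 = 1.186 mm.
Since the ends are fixed, an axial force P builds up, equal in every segment, with P · Σ Lᵢ/(AᵢEᵢ) = δ_free.
Σ Lᵢ/(AᵢEᵢ) = 700/(400×103×10³) + 270/(2050×207×10³) + 850/(1625×102×10³) = 2.275×10⁻⁵ mm/N.
Hence P = δ_free / Σ(L/AE) = 1.186/2.275×10⁻⁵ = 52.14 kN (compressive).
For the brass segment, free thermal change = 18.2×10⁻⁶×47×700 = 0.5988 mm and elastic change from P = 52140×700/(400×103×10³) = 0.8858 mm; these oppose, so the net change is 0.287 mm (segment shortens).

|ΔL| ≈ 0.287 mm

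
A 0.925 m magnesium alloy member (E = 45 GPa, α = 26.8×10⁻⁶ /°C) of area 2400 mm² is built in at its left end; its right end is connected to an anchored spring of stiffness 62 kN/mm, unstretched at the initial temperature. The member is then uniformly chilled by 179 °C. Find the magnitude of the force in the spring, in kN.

The unrestrained thermal change is αΔT L = 26.8×10⁻⁶ × 179 × 925 = 4.437 mm.
With a force P in the spring, the elastic change of the member is PL/(AE) and that of the spring is P/k; compatibility requires their sum to equal δ_free.
P [ L/(AE) + 1/k ] = δ_free → P [ 925/(2400×45×10³) + 1/(62×10³) ] = 4.437.
P = 4.437 / 2.469×10⁻⁵ = 179700 N.

P ≈ 180 kN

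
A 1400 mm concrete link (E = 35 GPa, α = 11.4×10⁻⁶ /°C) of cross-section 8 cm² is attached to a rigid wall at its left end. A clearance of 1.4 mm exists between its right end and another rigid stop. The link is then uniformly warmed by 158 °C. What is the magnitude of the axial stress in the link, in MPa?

Unrestrained expansion: δ_free = αΔT L = 11.4×10⁻⁶ × 158 × 1400 = 2.522 mm.
The gap closes (δ_free > 1.4 mm) and the wall then resists a further 2.522 − 1.4 = 1.122 mm of expansion.
Compatibility: PL/(AE) = 1.122 mm, so σ = P/A = E × (1.122/1400) = 28.04 MPa.

σ ≈ 28 MPa (compressive)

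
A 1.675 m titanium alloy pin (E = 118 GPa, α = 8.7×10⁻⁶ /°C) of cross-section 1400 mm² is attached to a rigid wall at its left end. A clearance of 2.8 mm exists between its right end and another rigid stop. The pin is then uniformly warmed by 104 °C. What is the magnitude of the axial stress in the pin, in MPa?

Free thermal elongation = αΔT L = 8.7×10⁻⁶ × 104 × 1675 = 1.516 mm.
Since δ_free = 1.52 mm is less than the 2.8 mm gap, the pin never touches the wall. No axial force develops.

σ ≈ 0 MPa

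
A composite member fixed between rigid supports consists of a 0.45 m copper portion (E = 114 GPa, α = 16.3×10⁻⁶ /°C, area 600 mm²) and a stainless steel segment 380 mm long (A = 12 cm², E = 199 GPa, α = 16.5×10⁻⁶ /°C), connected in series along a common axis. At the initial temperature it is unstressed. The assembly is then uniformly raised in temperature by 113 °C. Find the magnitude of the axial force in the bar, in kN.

P ≈ 188 kN (compressive)

Free thermal expansion of the whole bar: Σ αᵢΔT Lᵢ = 16.3×10⁻⁶×113×450 + 16.5×10⁻⁶×113×380 = 1.537 mm.
The walls prevent any net length change, so an axial force P (same in every segment) develops. Compatibility: P · Σ Lᵢ/(AᵢEᵢ) = δ_free.
The series flexibility is Σ Lᵢ/(AᵢEᵢ) = 450/(600×114×10³) + 380/(1200×199×10³) = 8.17×10⁻⁶ mm/N.
So P = 1.537 / 8.17×10⁻⁶ = 188.2 kN, compressive.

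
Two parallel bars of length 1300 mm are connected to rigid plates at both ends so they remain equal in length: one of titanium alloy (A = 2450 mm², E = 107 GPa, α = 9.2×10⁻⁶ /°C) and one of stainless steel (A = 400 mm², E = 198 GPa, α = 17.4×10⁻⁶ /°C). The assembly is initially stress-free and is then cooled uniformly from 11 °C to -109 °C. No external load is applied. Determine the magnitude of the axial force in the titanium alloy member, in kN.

P ≈ 59.9 kN (compressive in the titanium alloy)

Both members must finish at the same length. With the larger α, the stainless steel tends to over-contract; the plates restrain it, putting the stainless steel in tension and the titanium alloy in compression. With no external load the two internal forces are equal and opposite, magnitude P.
Compatibility of the two members (thermal + elastic change equal): (α₁ − α₂)ΔT = P·[1/(A₁E₁) + 1/(A₂E₂)].
|α₁ − α₂|·ΔT = 8.2×10⁻⁶ × 120 = 0.000984.
1/(A₁E₁) + 1/(A₂E₂) = 1/(2450×107×10³) + 1/(400×198×10³) = 1.644×10⁻⁸ N⁻¹.
P = 0.000984 / 1.644×10⁻⁸ = 59850 N = 59.85 kN.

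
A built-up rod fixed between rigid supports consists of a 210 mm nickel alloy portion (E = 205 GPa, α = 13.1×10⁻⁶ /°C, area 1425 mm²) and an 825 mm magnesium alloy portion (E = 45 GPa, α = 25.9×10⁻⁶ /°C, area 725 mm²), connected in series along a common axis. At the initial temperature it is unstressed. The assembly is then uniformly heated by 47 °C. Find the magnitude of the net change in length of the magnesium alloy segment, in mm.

|ΔL| ≈ 0.098 mm

With the walls removed the bar would change length by δ_free = Σ αᵢΔT Lᵢ = 13.1×10⁻⁶×47×210 + 25.9×10⁻⁶×47×825 = 1.134 mm.
The rigid supports impose zero overall length change; the single axial force P common to all segments must satisfy P Σ Lᵢ/(AᵢEᵢ) = δ_free.
The series flexibility is Σ Lᵢ/(AᵢEᵢ) = 210/(1425×205×10³) + 825/(725×45×10³) = 2.601×10⁻⁵ mm/N.
P = 1.134 / 2.601×10⁻⁵ = 43590 N = 43.59 kN, compressive.
For the magnesium alloy segment, free thermal change = 25.9×10⁻⁶×47×825 = 1.004 mm and elastic change from P = 43590×825/(725×45×10³) = 1.102 mm; these oppose, so the net change is 0.098 mm (segment shortens).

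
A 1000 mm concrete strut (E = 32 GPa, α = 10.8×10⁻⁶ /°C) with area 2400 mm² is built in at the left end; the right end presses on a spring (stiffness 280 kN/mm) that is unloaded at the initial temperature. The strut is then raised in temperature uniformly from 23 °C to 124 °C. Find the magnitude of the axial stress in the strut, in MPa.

The unrestrained thermal change is αΔT L = 10.8×10⁻⁶ × 101 × 1000 = 1.091 mm.
With a force P in the spring, the elastic change of the strut is PL/(AE) and that of the spring is P/k; compatibility requires their sum to equal δ_free.
P [ L/(AE) + 1/k ] = δ_free → P [ 1000/(2400×32×10³) + 1/(280×10³) ] = 1.091.
P = 1.091 / 1.659×10⁻⁵ = 65740 N.
σ = P/A = 65740/2400 = 27.39 MPa.

σ ≈ 27.4 MPa (compressive)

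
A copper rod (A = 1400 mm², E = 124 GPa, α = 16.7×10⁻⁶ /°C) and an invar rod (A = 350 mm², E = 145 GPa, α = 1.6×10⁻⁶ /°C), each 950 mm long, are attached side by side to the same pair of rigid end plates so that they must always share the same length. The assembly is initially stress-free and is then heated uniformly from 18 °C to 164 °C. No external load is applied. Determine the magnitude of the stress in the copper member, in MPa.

σ ≈ 61.8 MPa (compressive)

The copper has the larger α, so on heating it would change length more than the invar if both were free. The rigid plates force a common final length, so the copper is put into compression and the invar into tension, with equal and opposite forces P (no external load).
Compatibility of the two members (thermal + elastic change equal): (α₁ − α₂)ΔT = P·[1/(A₁E₁) + 1/(A₂E₂)].
|α₁ − α₂|·ΔT = 15.1×10⁻⁶ × 146 = 0.002205.
1/(A₁E₁) + 1/(A₂E₂) = 1/(1400×124×10³) + 1/(350×145×10³) = 2.546×10⁻⁸ N⁻¹.
So P = 0.002205 / 2.546×10⁻⁸ = 86.57 kN.
σ_{copper} = P/A₁ = 86570/1400 = 61.84 MPa, compressive.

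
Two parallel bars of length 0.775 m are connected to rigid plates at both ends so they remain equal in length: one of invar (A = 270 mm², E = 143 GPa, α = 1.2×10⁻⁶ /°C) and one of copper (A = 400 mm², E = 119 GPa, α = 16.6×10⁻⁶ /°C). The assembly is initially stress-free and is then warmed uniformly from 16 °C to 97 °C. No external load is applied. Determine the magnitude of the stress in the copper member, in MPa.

Equilibrium of a rigid end plate with no external load gives equal and opposite internal forces ±P in the two members. Since α_{copper} > α_{invar}, heating drives the copper into compression and the invar into tension.
Compatibility of the two members (thermal + elastic change equal): (α₁ − α₂)ΔT = P·[1/(A₁E₁) + 1/(A₂E₂)].
|α₁ − α₂|·ΔT = 15.4×10⁻⁶ × 81 = 0.001247.
1/(A₁E₁) + 1/(A₂E₂) = 1/(270×143×10³) + 1/(400×119×10³) = 4.691×10⁻⁸ N⁻¹.
P = 0.001247 / 4.691×10⁻⁸ = 26590 N = 26.59 kN.
σ_{copper} = P/A₂ = 26590/400 = 66.48 MPa, compressive.

σ ≈ 66.5 MPa (compressive)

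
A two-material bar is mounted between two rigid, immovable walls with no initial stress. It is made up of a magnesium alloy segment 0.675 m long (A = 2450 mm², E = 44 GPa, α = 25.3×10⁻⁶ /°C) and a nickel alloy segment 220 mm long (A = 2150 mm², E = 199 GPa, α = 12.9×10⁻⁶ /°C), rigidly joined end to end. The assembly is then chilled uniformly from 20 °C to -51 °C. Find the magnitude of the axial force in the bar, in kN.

P ≈ 209 kN (tensile)

With the walls removed the bar would change length by δ_free = Σ αᵢΔT Lᵢ = 25.3×10⁻⁶×71×675 + 12.9×10⁻⁶×71×220 = 1.414 mm.
Since the ends are fixed, an axial force P builds up, equal in every segment, with P · Σ Lᵢ/(AᵢEᵢ) = δ_free.
Σ Lᵢ/(AᵢEᵢ) = 675/(2450×44×10³) + 220/(2150×199×10³) = 6.776×10⁻⁶ mm/N.
P = 1.414 / 6.776×10⁻⁶ = 208700 N = 208.7 kN, tensile.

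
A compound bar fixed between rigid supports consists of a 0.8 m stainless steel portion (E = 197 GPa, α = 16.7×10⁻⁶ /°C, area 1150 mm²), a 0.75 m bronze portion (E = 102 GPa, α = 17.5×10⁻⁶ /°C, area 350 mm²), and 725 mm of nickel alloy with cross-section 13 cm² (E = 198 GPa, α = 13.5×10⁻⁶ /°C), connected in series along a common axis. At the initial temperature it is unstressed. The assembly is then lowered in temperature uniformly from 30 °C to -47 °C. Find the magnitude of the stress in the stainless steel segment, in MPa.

σ ≈ 88.8 MPa (tensile)

Free thermal contraction of the whole bar: Σ αᵢΔT Lᵢ = 16.7×10⁻⁶×77×800 + 17.5×10⁻⁶×77×750 + 13.5×10⁻⁶×77×725 = 2.793 mm.
The walls prevent any net length change, so an axial force P (same in every segment) develops. Compatibility: P · Σ Lᵢ/(AᵢEᵢ) = δ_free.
Σ Lᵢ/(AᵢEᵢ) = 800/(1150×197×10³) + 750/(350×102×10³) + 725/(1300×198×10³) = 2.736×10⁻⁵ mm/N.
P = 2.793 / 2.736×10⁻⁵ = 102100 N = 102.1 kN, tensile.
σ_{stainless steel} = P / A = 102100 / 1150 = 88.78 MPa.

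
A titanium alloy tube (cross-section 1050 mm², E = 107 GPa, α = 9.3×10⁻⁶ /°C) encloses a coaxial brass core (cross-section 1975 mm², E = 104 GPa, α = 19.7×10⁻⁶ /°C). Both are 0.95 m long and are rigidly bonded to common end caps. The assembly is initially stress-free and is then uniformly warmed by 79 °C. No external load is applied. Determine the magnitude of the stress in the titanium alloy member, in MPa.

σ ≈ 56.8 MPa (tensile)

Equilibrium of a rigid end plate with no external load gives equal and opposite internal forces ±P in the two members. Since α_{brass} > α_{titanium alloy}, heating drives the brass into compression and the titanium alloy into tension.
Setting the final lengths equal and cancelling L: (α₁ − α₂)ΔT = P/(A₁E₁) + P/(A₂E₂).
|α₁ − α₂|·ΔT = 10.4×10⁻⁶ × 79 = 0.0008216.
1/(A₁E₁) + 1/(A₂E₂) = 1/(1050×107×10³) + 1/(1975×104×10³) = 1.377×10⁻⁸ N⁻¹.
So P = 0.0008216 / 1.377×10⁻⁸ = 59.67 kN.
σ_{titanium alloy} = P/A₁ = 59670/1050 = 56.83 MPa, tensile.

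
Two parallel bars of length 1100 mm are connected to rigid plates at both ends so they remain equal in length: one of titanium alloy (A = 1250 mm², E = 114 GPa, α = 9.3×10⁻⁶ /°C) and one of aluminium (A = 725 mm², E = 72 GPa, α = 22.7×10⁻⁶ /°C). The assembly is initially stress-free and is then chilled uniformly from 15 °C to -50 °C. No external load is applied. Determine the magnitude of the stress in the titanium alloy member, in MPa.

σ ≈ 26.6 MPa (compressive)

The aluminium has the larger α, so on cooling it would change length more than the titanium alloy if both were free. The rigid plates force a common final length, so the aluminium is put into tension and the titanium alloy into compression, with equal and opposite forces P (no external load).
Setting the final lengths equal and cancelling L: (α₁ − α₂)ΔT = P/(A₁E₁) + P/(A₂E₂).
|α₁ − α₂|·ΔT = 13.4×10⁻⁶ × 65 = 0.000871.
1/(A₁E₁) + 1/(A₂E₂) = 1/(1250×114×10³) + 1/(725×72×10³) = 2.617×10⁻⁸ N⁻¹.
So P = 0.000871 / 2.617×10⁻⁸ = 33.28 kN.
σ_{titanium alloy} = P/A₁ = 33280/1250 = 26.62 MPa, compressive.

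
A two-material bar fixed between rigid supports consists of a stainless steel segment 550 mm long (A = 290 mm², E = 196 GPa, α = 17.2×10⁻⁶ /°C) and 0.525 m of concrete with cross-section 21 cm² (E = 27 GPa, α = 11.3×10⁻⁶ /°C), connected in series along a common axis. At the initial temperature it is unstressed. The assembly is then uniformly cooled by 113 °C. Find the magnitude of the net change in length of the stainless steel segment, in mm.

|ΔL| ≈ 0.18 mm

If the supports were absent, the total length change would be Σ αᵢΔT Lᵢ = 17.2×10⁻⁶×113×550 + 11.3×10⁻⁶×113×525 = 1.739 mm.
Since the ends are fixed, an axial force P builds up, equal in every segment, with P · Σ Lᵢ/(AᵢEᵢ) = δ_free.
The series flexibility is Σ Lᵢ/(AᵢEᵢ) = 550/(290×196×10³) + 525/(2100×27×10³) = 1.894×10⁻⁵ mm/N.
P = 1.739 / 1.894×10⁻⁵ = 91860 N = 91.86 kN, tensile.
For the stainless steel segment, free thermal change = 17.2×10⁻⁶×113×550 = 1.069 mm and elastic change from P = 91860×550/(290×196×10³) = 0.8888 mm; these oppose, so the net change is 0.18 mm (segment shortens).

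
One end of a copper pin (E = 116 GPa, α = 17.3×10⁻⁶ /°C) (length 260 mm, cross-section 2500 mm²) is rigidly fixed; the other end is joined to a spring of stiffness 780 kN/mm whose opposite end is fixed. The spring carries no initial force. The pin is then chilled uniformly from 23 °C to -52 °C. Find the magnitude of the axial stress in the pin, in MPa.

The unrestrained thermal change is αΔT L = 17.3×10⁻⁶ × 75 × 260 = 0.3374 mm.
Let P be the tensile force in the spring. The pin extends elastically by PL/(AE) and the spring stretches by P/k; together these equal δ_free.
So P = δ_free / [L/(AE) + 1/k] = 0.3374 / [ 260/(2500×116×10³) + 1/(780×10³) ].
P = 0.3374 / 2.179×10⁻⁶ = 154800 N.
σ = P/A = 154800/2500 = 61.94 MPa.

σ ≈ 61.9 MPa (tensile)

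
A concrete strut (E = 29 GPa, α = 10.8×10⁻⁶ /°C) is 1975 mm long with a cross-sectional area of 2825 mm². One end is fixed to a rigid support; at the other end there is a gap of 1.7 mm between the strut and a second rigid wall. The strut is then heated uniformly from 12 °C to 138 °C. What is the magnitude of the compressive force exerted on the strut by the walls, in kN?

Unrestrained expansion: δ_free = αΔT L = 10.8×10⁻⁶ × 126 × 1975 = 2.688 mm.
The gap closes (δ_free > 1.7 mm) and the wall then resists a further 2.688 − 1.7 = 0.9876 mm of expansion.
Compatibility: PL/(AE) = 0.9876 mm, so σ = P/A = E × (0.9876/1975) = 14.5 MPa.
P = σA = 14.5 × 2825 = 40.97 kN.

P ≈ 41 kN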